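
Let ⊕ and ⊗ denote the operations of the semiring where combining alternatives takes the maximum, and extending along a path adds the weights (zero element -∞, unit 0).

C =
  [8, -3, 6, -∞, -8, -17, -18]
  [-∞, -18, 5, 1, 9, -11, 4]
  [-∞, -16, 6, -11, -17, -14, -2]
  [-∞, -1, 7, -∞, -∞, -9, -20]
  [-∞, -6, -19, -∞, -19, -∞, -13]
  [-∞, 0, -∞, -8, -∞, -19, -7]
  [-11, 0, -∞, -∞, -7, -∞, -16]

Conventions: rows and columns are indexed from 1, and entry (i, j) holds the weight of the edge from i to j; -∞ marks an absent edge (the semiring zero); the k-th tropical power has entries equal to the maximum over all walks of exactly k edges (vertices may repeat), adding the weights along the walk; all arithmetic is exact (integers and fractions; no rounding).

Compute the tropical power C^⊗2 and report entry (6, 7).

C^⊗2:
  [16, 5, 14, -2, 6, -8, 4]
  [-7, 4, 11, -6, -3, -8, 3]
  [-13, -2, 12, -5, -7, -8, 4]
  [-31, -9, 13, 0, 8, -7, 5]
  [-24, -13, -1, -5, 3, -17, -2]
  [-18, -7, 5, 1, 9, -11, 4]
  [-3, -13, 5, 1, 9, -11, 4]
Key observation: the optimum is the walk 6->2->7, with weight 0 + 4 = 4.
Optimal value attained by: walk 6->2->7.
Answer: (C^⊗2)[6][7] = 4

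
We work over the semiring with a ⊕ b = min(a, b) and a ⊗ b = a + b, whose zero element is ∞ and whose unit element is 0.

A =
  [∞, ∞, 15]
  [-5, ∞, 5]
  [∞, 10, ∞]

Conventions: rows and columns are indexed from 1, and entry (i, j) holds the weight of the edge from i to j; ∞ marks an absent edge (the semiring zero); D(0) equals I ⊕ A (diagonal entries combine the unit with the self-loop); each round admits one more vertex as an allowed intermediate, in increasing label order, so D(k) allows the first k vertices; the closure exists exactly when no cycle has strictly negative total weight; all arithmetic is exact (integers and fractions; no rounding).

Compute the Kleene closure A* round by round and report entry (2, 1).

D(0):
  [0, ∞, 15]
  [-5, 0, 5]
  [∞, 10, 0]
D(1):
  [0, ∞, 15]
  [-5, 0, 5]
  [∞, 10, 0]
D(2):
  [0, ∞, 15]
  [-5, 0, 5]
  [5, 10, 0]
D(3):
  [0, 25, 15]
  [-5, 0, 5]
  [5, 10, 0]
Answer: A*[2][1] = -5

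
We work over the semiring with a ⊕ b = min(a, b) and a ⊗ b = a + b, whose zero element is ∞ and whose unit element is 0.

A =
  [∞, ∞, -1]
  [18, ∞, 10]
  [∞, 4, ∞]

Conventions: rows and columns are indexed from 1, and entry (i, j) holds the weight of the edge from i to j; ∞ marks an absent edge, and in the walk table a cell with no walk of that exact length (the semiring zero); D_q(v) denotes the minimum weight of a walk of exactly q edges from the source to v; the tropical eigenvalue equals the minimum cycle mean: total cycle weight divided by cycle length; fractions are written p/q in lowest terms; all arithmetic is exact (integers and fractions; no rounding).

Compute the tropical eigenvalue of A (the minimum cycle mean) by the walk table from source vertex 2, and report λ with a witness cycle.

q=0: [∞, 0, ∞]
q=1: [18, ∞, 10]
q=2: [∞, 14, 17]
q=3: [32, 21, 24]
Optimal cycle mean attained by: cycle 1->3->2->1, total (-1) + 4 + 18, length 3.
Answer: λ = 7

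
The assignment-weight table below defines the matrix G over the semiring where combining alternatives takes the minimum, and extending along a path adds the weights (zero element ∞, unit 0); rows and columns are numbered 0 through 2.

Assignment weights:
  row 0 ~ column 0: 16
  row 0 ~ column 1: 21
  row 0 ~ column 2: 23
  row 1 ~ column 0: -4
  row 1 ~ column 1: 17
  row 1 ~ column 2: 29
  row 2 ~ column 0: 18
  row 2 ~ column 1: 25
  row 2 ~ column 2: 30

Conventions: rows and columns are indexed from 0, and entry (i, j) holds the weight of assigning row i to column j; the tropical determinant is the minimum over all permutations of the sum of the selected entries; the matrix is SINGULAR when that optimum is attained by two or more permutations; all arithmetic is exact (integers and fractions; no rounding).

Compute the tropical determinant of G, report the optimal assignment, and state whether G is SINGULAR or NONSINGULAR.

σ = (0, 1, 2): 16 + 17 + 30 = 63
σ = (0, 2, 1): 16 + 29 + 25 = 70
σ = (1, 0, 2): 21 + (-4) + 30 = 47
σ = (1, 2, 0): 21 + 29 + 18 = 68
σ = (2, 0, 1): 23 + (-4) + 25 = 44
σ = (2, 1, 0): 23 + 17 + 18 = 58
Optimal value attained by: σ = (2, 0, 1).
Answer: det⊕(G) = 44; verdict: NONSINGULAR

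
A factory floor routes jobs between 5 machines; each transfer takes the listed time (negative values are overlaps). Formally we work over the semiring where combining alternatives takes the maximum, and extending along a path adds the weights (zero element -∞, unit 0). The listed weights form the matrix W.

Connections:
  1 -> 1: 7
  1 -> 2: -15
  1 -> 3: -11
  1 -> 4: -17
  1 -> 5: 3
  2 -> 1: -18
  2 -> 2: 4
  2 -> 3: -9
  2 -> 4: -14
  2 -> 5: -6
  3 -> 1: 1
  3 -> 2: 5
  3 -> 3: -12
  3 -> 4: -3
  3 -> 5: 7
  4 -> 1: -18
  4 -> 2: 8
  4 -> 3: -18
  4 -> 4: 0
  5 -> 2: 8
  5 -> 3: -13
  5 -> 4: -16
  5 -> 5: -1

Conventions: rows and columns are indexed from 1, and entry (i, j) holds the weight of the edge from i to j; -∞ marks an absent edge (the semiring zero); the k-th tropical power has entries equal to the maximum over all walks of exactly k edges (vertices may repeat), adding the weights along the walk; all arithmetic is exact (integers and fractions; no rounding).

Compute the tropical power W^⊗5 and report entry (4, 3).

W^⊗2:
  [14, 11, -4, -10, 10]
  [-8, 8, -5, -10, -2]
  [8, 15, -4, -3, 6]
  [-10, 12, -1, 0, 2]
  [-10, 12, -1, -6, 2]
W^⊗3:
  [21, 18, 3, -3, 17]
  [-1, 12, -1, -6, 2]
  [15, 19, 6, 1, 11]
  [0, 16, 3, 0, 6]
  [0, 16, 3, -2, 6]
W^⊗4:
  [28, 25, 10, 4, 24]
  [6, 16, 3, -2, 6]
  [22, 23, 10, 5, 18]
  [7, 20, 7, 2, 10]
  [7, 20, 7, 2, 10]
W^⊗5:
  [35, 32, 17, 11, 31]
  [13, 20, 7, 2, 10]
  [29, 27, 14, 9, 25]
  [14, 24, 11, 6, 14]
  [14, 24, 11, 6, 14]
Key observation: the optimum is the walk 4->2->2->2->2->3, with weight 8 + 4 + 4 + 4 + (-9) = 11.
Optimal value attained by: walk 4->2->2->2->2->3.
Answer: (W^⊗5)[4][3] = 11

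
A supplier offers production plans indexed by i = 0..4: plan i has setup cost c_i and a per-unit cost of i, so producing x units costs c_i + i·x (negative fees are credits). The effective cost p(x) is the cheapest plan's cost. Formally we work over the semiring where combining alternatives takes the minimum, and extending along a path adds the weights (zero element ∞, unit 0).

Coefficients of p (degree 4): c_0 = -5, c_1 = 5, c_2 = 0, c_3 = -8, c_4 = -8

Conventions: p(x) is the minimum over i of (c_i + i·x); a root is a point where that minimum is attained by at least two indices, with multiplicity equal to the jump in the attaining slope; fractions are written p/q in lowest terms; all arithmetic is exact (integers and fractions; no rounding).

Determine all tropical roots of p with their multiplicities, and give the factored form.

hull edge (i=0, c=-5) to (i=3, c=-8): slope -1, span 3
hull edge (i=3, c=-8) to (i=4, c=-8): slope 0, span 1
Factored form: p(x) = -8 ⊗ (x ⊕ 0) ⊗ (x ⊕ 1) ⊗ (x ⊕ 1) ⊗ (x ⊕ 1)
Answer: roots = 0 (mult 1), 1 (mult 3)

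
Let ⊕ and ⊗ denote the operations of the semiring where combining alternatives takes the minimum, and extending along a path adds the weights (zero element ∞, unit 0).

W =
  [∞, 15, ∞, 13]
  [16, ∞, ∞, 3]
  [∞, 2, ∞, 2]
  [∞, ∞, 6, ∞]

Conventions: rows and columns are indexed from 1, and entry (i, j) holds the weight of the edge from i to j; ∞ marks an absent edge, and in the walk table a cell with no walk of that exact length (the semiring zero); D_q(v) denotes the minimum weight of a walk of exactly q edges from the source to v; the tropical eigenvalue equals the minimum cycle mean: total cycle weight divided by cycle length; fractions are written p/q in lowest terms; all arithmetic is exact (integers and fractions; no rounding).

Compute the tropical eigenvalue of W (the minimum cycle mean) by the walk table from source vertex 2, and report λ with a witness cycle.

q=0: [∞, 0, ∞, ∞]
q=1: [16, ∞, ∞, 3]
q=2: [∞, 31, 9, 29]
q=3: [47, 11, 35, 11]
q=4: [27, 37, 17, 14]
Optimal cycle mean attained by: cycle 2->4->3->2, total 3 + 6 + 2, length 3.
Answer: λ = 11/3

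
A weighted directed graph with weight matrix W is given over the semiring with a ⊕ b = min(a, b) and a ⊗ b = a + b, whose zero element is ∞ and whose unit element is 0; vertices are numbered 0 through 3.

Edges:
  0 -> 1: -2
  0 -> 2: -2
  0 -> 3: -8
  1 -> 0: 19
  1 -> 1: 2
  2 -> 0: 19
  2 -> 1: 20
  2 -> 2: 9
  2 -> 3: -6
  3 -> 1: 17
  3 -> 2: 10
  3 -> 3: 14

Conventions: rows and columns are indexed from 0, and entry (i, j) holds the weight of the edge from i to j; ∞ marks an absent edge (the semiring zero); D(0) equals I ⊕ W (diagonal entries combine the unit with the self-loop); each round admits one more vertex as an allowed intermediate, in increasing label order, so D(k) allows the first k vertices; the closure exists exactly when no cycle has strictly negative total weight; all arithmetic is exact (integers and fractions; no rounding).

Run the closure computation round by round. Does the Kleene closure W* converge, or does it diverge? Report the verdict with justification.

D(0):
  [0, -2, -2, -8]
  [19, 0, ∞, ∞]
  [19, 20, 0, -6]
  [∞, 17, 10, 0]
D(1):
  [0, -2, -2, -8]
  [19, 0, 17, 11]
  [19, 17, 0, -6]
  [∞, 17, 10, 0]
D(2):
  [0, -2, -2, -8]
  [19, 0, 17, 11]
  [19, 17, 0, -6]
  [36, 17, 10, 0]
D(3):
  [0, -2, -2, -8]
  [19, 0, 17, 11]
  [19, 17, 0, -6]
  [29, 17, 10, 0]
D(4):
  [0, -2, -2, -8]
  [19, 0, 17, 11]
  [19, 11, 0, -6]
  [29, 17, 10, 0]
Key observation: every diagonal entry stays at the unit through all rounds, so no improving cycle exists.
Answer: CONVERGES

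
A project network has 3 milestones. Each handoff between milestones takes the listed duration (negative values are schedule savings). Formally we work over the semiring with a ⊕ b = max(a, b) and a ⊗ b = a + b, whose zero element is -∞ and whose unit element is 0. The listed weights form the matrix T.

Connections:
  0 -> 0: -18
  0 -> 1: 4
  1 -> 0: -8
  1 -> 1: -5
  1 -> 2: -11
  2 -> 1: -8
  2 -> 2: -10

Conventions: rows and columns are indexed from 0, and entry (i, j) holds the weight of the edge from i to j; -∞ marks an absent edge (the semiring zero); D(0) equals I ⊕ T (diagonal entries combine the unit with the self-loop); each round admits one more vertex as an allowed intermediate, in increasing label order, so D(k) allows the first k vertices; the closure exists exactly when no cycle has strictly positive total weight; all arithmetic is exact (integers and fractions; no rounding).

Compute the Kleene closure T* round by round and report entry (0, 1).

D(0):
  [0, 4, -∞]
  [-8, 0, -11]
  [-∞, -8, 0]
D(1):
  [0, 4, -∞]
  [-8, 0, -11]
  [-∞, -8, 0]
D(2):
  [0, 4, -7]
  [-8, 0, -11]
  [-16, -8, 0]
D(3):
  [0, 4, -7]
  [-8, 0, -11]
  [-16, -8, 0]
Answer: T*[0][1] = 4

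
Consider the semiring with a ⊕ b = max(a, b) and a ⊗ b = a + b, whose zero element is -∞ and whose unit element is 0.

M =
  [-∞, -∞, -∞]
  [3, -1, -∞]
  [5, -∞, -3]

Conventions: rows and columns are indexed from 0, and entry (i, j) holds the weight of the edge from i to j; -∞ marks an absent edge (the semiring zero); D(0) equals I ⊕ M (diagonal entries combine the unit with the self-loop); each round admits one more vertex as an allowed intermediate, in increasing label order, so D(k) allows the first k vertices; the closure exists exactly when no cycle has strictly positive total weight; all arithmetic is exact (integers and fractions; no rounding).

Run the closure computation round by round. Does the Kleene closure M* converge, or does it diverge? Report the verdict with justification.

D(0):
  [0, -∞, -∞]
  [3, 0, -∞]
  [5, -∞, 0]
D(1):
  [0, -∞, -∞]
  [3, 0, -∞]
  [5, -∞, 0]
D(2):
  [0, -∞, -∞]
  [3, 0, -∞]
  [5, -∞, 0]
D(3):
  [0, -∞, -∞]
  [3, 0, -∞]
  [5, -∞, 0]
Key observation: every diagonal entry stays at the unit through all rounds, so no improving cycle exists.
Answer: CONVERGES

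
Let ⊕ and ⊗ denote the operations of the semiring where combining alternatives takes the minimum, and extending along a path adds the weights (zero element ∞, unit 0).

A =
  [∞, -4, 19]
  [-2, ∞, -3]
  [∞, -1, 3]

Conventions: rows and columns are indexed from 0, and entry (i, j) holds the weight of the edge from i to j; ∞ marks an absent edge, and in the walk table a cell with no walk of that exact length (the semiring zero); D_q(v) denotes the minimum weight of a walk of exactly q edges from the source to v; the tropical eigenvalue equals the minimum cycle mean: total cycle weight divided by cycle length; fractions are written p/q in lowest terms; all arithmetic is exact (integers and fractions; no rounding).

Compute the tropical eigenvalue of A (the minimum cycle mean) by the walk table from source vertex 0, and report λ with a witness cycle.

q=0: [0, ∞, ∞]
q=1: [∞, -4, 19]
q=2: [-6, 18, -7]
q=3: [16, -10, -4]
Optimal cycle mean attained by: cycle 0->1->0, total (-4) + (-2), length 2.
Answer: λ = -3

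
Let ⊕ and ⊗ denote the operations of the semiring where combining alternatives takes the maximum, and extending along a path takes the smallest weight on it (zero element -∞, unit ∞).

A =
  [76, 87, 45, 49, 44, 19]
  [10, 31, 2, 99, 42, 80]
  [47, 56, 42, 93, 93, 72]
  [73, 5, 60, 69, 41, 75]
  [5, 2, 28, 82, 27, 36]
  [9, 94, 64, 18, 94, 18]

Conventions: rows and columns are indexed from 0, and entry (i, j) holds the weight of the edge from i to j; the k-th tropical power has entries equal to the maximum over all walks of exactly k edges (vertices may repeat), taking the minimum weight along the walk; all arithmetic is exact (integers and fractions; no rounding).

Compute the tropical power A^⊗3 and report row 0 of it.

A^⊗2:
  [76, 76, 49, 87, 45, 80]
  [73, 80, 64, 69, 80, 75]
  [73, 72, 64, 82, 72, 75]
  [73, 75, 64, 69, 75, 69]
  [73, 36, 60, 69, 41, 75]
  [47, 56, 42, 94, 64, 80]
A^⊗3:
  [76, 80, 64, 76, 80, 76]
  [73, 75, 64, 80, 75, 80]
  [73, 75, 64, 72, 75, 75]
  [73, 73, 64, 75, 69, 75]
  [73, 75, 64, 69, 75, 69]
  [73, 80, 64, 69, 80, 75]
Answer: row 0 of A^⊗3 = [76, 80, 64, 76, 80, 76]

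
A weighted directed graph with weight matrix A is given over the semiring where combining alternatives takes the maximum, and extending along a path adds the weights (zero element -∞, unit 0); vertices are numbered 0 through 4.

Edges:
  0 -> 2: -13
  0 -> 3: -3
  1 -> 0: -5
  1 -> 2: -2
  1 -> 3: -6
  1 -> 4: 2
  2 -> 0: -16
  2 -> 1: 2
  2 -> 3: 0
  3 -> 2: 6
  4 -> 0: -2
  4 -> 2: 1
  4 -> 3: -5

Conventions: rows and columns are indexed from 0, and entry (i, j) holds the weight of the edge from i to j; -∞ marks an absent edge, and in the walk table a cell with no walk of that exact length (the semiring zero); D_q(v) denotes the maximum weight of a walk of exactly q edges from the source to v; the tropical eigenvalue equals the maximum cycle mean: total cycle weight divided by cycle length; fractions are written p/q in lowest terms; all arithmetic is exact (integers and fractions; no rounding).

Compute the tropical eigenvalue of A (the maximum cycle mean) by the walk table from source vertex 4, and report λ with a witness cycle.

q=0: [-∞, -∞, -∞, -∞, 0]
q=1: [-2, -∞, 1, -5, -∞]
q=2: [-15, 3, 1, 1, -∞]
q=3: [-2, 3, 7, 1, 5]
q=4: [3, 9, 7, 7, 5]
q=5: [4, 9, 13, 7, 11]
Optimal cycle mean attained by: cycle 2->3->2, total 0 + 6, length 2.
Answer: λ = 3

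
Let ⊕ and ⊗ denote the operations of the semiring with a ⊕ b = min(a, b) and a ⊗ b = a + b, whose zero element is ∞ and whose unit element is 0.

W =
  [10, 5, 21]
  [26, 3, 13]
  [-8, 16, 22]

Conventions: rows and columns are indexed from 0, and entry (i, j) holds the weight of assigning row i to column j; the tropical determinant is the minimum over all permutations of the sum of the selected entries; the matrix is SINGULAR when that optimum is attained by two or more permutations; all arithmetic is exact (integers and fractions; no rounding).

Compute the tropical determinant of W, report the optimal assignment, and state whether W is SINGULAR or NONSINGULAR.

σ = (0, 1, 2): 10 + 3 + 22 = 35
σ = (0, 2, 1): 10 + 13 + 16 = 39
σ = (1, 0, 2): 5 + 26 + 22 = 53
σ = (1, 2, 0): 5 + 13 + (-8) = 10
σ = (2, 0, 1): 21 + 26 + 16 = 63
σ = (2, 1, 0): 21 + 3 + (-8) = 16
Optimal value attained by: σ = (1, 2, 0).
Answer: det⊕(W) = 10; verdict: NONSINGULAR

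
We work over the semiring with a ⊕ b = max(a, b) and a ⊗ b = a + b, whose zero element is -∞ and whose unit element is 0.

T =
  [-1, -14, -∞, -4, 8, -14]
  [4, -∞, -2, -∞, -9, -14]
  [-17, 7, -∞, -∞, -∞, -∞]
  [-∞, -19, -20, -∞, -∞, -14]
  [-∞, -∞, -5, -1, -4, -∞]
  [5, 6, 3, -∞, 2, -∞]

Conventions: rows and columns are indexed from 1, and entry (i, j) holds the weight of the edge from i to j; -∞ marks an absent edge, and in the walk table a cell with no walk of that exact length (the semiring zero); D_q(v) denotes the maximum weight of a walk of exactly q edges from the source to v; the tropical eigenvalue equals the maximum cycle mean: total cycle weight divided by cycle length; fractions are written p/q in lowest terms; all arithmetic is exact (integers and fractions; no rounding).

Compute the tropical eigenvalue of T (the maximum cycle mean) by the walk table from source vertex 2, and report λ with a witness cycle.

q=0: [-∞, 0, -∞, -∞, -∞, -∞]
q=1: [4, -∞, -2, -∞, -9, -14]
q=2: [3, 5, -11, 0, 12, -10]
q=3: [9, -4, 7, 11, 11, -9]
q=4: [8, 14, 6, 10, 17, -3]
q=5: [18, 13, 12, 16, 16, 0]
q=6: [17, 19, 11, 15, 26, 4]
Optimal cycle mean attained by: cycle 1->5->3->2->1, total 8 + (-5) + 7 + 4, length 4.
Answer: λ = 7/2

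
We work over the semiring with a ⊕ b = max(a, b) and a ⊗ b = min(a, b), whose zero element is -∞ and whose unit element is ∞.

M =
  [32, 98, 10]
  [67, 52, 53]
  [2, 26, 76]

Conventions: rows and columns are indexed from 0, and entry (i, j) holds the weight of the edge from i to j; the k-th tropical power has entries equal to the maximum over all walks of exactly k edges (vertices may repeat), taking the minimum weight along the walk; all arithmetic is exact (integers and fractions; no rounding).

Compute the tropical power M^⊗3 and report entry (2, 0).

M^⊗2:
  [67, 52, 53]
  [52, 67, 53]
  [26, 26, 76]
M^⊗3:
  [52, 67, 53]
  [67, 52, 53]
  [26, 26, 76]
Key observation: the optimum is the walk 2->1->1->0, with weight 26 min 52 min 67 = 26.
Optimal value attained by: walk 2->1->1->0.
Answer: (M^⊗3)[2][0] = 26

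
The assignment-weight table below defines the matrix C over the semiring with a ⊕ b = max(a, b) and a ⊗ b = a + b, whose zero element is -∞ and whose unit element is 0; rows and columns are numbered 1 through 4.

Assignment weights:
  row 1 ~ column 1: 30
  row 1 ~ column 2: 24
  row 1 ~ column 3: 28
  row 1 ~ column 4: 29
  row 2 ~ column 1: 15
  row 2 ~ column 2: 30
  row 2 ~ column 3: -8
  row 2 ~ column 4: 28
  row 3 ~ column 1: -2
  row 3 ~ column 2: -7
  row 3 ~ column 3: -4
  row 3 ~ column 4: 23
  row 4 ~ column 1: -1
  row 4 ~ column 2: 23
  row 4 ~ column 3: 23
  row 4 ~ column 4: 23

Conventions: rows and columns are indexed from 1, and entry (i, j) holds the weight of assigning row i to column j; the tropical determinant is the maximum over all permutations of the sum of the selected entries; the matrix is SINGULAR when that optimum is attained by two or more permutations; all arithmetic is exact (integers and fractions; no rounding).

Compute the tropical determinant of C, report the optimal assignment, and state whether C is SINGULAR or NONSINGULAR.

σ = (1, 2, 3, 4): 30 + 30 + (-4) + 23 = 79
σ = (1, 2, 4, 3): 30 + 30 + 23 + 23 = 106
σ = (1, 3, 2, 4): 30 + (-8) + (-7) + 23 = 38
σ = (1, 3, 4, 2): 30 + (-8) + 23 + 23 = 68
σ = (1, 4, 2, 3): 30 + 28 + (-7) + 23 = 74
σ = (1, 4, 3, 2): 30 + 28 + (-4) + 23 = 77
σ = (2, 1, 3, 4): 24 + 15 + (-4) + 23 = 58
σ = (2, 1, 4, 3): 24 + 15 + 23 + 23 = 85
σ = (2, 3, 1, 4): 24 + (-8) + (-2) + 23 = 37
σ = (2, 3, 4, 1): 24 + (-8) + 23 + (-1) = 38
σ = (2, 4, 1, 3): 24 + 28 + (-2) + 23 = 73
σ = (2, 4, 3, 1): 24 + 28 + (-4) + (-1) = 47
σ = (3, 1, 2, 4): 28 + 15 + (-7) + 23 = 59
σ = (3, 1, 4, 2): 28 + 15 + 23 + 23 = 89
σ = (3, 2, 1, 4): 28 + 30 + (-2) + 23 = 79
σ = (3, 2, 4, 1): 28 + 30 + 23 + (-1) = 80
σ = (3, 4, 1, 2): 28 + 28 + (-2) + 23 = 77
σ = (3, 4, 2, 1): 28 + 28 + (-7) + (-1) = 48
σ = (4, 1, 2, 3): 29 + 15 + (-7) + 23 = 60
σ = (4, 1, 3, 2): 29 + 15 + (-4) + 23 = 63
σ = (4, 2, 1, 3): 29 + 30 + (-2) + 23 = 80
σ = (4, 2, 3, 1): 29 + 30 + (-4) + (-1) = 54
σ = (4, 3, 1, 2): 29 + (-8) + (-2) + 23 = 42
σ = (4, 3, 2, 1): 29 + (-8) + (-7) + (-1) = 13
Optimal value attained by: σ = (1, 2, 4, 3).
Answer: det⊕(C) = 106; verdict: NONSINGULAR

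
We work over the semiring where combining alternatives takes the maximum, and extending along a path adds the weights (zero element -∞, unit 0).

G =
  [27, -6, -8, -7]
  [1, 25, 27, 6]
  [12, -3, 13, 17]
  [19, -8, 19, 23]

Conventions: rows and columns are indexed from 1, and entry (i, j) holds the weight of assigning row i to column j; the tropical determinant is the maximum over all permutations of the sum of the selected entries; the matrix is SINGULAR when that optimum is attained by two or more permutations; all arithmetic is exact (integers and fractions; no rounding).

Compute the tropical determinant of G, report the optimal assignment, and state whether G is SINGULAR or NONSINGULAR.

σ = (1, 2, 3, 4): 27 + 25 + 13 + 23 = 88
σ = (1, 2, 4, 3): 27 + 25 + 17 + 19 = 88
σ = (1, 3, 2, 4): 27 + 27 + (-3) + 23 = 74
σ = (1, 3, 4, 2): 27 + 27 + 17 + (-8) = 63
σ = (1, 4, 2, 3): 27 + 6 + (-3) + 19 = 49
σ = (1, 4, 3, 2): 27 + 6 + 13 + (-8) = 38
σ = (2, 1, 3, 4): (-6) + 1 + 13 + 23 = 31
σ = (2, 1, 4, 3): (-6) + 1 + 17 + 19 = 31
σ = (2, 3, 1, 4): (-6) + 27 + 12 + 23 = 56
σ = (2, 3, 4, 1): (-6) + 27 + 17 + 19 = 57
σ = (2, 4, 1, 3): (-6) + 6 + 12 + 19 = 31
σ = (2, 4, 3, 1): (-6) + 6 + 13 + 19 = 32
σ = (3, 1, 2, 4): (-8) + 1 + (-3) + 23 = 13
σ = (3, 1, 4, 2): (-8) + 1 + 17 + (-8) = 2
σ = (3, 2, 1, 4): (-8) + 25 + 12 + 23 = 52
σ = (3, 2, 4, 1): (-8) + 25 + 17 + 19 = 53
σ = (3, 4, 1, 2): (-8) + 6 + 12 + (-8) = 2
σ = (3, 4, 2, 1): (-8) + 6 + (-3) + 19 = 14
σ = (4, 1, 2, 3): (-7) + 1 + (-3) + 19 = 10
σ = (4, 1, 3, 2): (-7) + 1 + 13 + (-8) = -1
σ = (4, 2, 1, 3): (-7) + 25 + 12 + 19 = 49
σ = (4, 2, 3, 1): (-7) + 25 + 13 + 19 = 50
σ = (4, 3, 1, 2): (-7) + 27 + 12 + (-8) = 24
σ = (4, 3, 2, 1): (-7) + 27 + (-3) + 19 = 36
Optimal value attained by: σ = (1, 2, 3, 4).
Answer: det⊕(G) = 88; verdict: SINGULAR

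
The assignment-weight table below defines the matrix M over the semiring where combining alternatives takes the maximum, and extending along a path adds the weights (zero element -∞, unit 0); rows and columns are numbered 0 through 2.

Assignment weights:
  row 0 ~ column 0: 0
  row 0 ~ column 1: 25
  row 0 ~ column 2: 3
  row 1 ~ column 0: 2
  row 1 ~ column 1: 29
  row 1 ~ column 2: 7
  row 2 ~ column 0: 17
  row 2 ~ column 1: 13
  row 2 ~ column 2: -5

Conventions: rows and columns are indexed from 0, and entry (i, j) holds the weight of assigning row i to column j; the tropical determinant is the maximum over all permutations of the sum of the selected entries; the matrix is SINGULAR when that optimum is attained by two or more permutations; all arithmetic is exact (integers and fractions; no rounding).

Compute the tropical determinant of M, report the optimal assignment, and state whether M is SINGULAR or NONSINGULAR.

σ = (0, 1, 2): 0 + 29 + (-5) = 24
σ = (0, 2, 1): 0 + 7 + 13 = 20
σ = (1, 0, 2): 25 + 2 + (-5) = 22
σ = (1, 2, 0): 25 + 7 + 17 = 49
σ = (2, 0, 1): 3 + 2 + 13 = 18
σ = (2, 1, 0): 3 + 29 + 17 = 49
Optimal value attained by: σ = (1, 2, 0).
Answer: det⊕(M) = 49; verdict: SINGULAR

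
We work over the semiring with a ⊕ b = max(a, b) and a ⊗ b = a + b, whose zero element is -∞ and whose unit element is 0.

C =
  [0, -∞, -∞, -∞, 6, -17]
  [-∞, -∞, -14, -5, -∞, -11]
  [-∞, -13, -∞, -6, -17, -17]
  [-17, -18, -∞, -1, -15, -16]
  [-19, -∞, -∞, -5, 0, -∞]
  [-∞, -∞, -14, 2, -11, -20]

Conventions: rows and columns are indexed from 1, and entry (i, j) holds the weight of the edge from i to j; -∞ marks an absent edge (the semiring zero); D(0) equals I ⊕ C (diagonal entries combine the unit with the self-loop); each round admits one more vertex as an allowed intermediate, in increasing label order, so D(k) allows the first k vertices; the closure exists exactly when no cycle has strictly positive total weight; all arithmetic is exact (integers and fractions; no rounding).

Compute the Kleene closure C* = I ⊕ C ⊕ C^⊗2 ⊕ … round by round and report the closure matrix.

D(0):
  [0, -∞, -∞, -∞, 6, -17]
  [-∞, 0, -14, -5, -∞, -11]
  [-∞, -13, 0, -6, -17, -17]
  [-17, -18, -∞, 0, -15, -16]
  [-19, -∞, -∞, -5, 0, -∞]
  [-∞, -∞, -14, 2, -11, 0]
D(1):
  [0, -∞, -∞, -∞, 6, -17]
  [-∞, 0, -14, -5, -∞, -11]
  [-∞, -13, 0, -6, -17, -17]
  [-17, -18, -∞, 0, -11, -16]
  [-19, -∞, -∞, -5, 0, -36]
  [-∞, -∞, -14, 2, -11, 0]
D(2):
  [0, -∞, -∞, -∞, 6, -17]
  [-∞, 0, -14, -5, -∞, -11]
  [-∞, -13, 0, -6, -17, -17]
  [-17, -18, -32, 0, -11, -16]
  [-19, -∞, -∞, -5, 0, -36]
  [-∞, -∞, -14, 2, -11, 0]
D(3):
  [0, -∞, -∞, -∞, 6, -17]
  [-∞, 0, -14, -5, -31, -11]
  [-∞, -13, 0, -6, -17, -17]
  [-17, -18, -32, 0, -11, -16]
  [-19, -∞, -∞, -5, 0, -36]
  [-∞, -27, -14, 2, -11, 0]
D(4):
  [0, -∞, -∞, -∞, 6, -17]
  [-22, 0, -14, -5, -16, -11]
  [-23, -13, 0, -6, -17, -17]
  [-17, -18, -32, 0, -11, -16]
  [-19, -23, -37, -5, 0, -21]
  [-15, -16, -14, 2, -9, 0]
D(5):
  [0, -17, -31, 1, 6, -15]
  [-22, 0, -14, -5, -16, -11]
  [-23, -13, 0, -6, -17, -17]
  [-17, -18, -32, 0, -11, -16]
  [-19, -23, -37, -5, 0, -21]
  [-15, -16, -14, 2, -9, 0]
D(6):
  [0, -17, -29, 1, 6, -15]
  [-22, 0, -14, -5, -16, -11]
  [-23, -13, 0, -6, -17, -17]
  [-17, -18, -30, 0, -11, -16]
  [-19, -23, -35, -5, 0, -21]
  [-15, -16, -14, 2, -9, 0]
Answer: C* = [[0, -17, -29, 1, 6, -15], [-22, 0, -14, -5, -16, -11], [-23, -13, 0, -6, -17, -17], [-17, -18, -30, 0, -11, -16], [-19, -23, -35, -5, 0, -21], [-15, -16, -14, 2, -9, 0]]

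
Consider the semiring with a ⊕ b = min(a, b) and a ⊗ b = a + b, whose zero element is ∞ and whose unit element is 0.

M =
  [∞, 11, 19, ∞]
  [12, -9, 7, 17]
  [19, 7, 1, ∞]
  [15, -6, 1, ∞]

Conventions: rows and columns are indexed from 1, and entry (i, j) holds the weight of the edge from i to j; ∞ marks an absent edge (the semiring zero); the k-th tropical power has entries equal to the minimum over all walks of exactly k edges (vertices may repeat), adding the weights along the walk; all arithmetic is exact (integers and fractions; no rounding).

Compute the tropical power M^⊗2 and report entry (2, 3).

M^⊗2:
  [23, 2, 18, 28]
  [3, -18, -2, 8]
  [19, -2, 2, 24]
  [6, -15, 1, 11]
Key observation: the optimum is the walk 2->2->3, with weight (-9) + 7 = -2.
Optimal value attained by: walk 2->2->3.
Answer: (M^⊗2)[2][3] = -2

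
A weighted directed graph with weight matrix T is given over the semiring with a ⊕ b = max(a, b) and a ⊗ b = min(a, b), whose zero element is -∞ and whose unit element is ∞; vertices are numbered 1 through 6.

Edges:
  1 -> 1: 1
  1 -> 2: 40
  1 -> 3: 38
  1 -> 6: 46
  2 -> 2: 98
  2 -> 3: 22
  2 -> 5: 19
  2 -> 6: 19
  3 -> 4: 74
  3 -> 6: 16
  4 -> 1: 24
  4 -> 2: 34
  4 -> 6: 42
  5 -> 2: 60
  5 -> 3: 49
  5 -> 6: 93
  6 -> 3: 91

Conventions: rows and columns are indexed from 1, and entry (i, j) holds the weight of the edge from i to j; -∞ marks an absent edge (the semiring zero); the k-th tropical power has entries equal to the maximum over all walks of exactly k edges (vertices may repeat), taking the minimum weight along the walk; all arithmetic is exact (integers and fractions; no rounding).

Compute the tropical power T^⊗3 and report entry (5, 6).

T^⊗2:
  [1, 40, 46, 38, 19, 19]
  [-∞, 98, 22, 22, 19, 19]
  [24, 34, 16, -∞, -∞, 42]
  [1, 34, 42, -∞, 19, 24]
  [-∞, 60, 91, 49, 19, 19]
  [-∞, -∞, -∞, 74, -∞, 16]
T^⊗3:
  [24, 40, 22, 46, 19, 38]
  [22, 98, 22, 22, 19, 22]
  [1, 34, 42, 16, 19, 24]
  [1, 34, 24, 42, 19, 19]
  [24, 60, 22, 74, 19, 42]
  [24, 34, 16, -∞, -∞, 42]
Key observation: the optimum is the walk 5->3->4->6, with weight 49 min 74 min 42 = 42.
Optimal value attained by: walk 5->3->4->6.
Answer: (T^⊗3)[5][6] = 42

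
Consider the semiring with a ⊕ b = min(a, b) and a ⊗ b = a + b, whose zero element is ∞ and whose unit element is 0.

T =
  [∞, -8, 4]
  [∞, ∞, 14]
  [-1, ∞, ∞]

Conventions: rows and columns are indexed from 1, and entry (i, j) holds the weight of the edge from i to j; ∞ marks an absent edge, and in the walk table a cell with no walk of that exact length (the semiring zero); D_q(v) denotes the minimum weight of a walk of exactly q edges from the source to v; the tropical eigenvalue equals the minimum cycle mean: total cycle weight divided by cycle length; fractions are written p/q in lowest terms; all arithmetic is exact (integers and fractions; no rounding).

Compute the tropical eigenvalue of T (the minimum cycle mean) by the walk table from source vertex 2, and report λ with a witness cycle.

q=0: [∞, 0, ∞]
q=1: [∞, ∞, 14]
q=2: [13, ∞, ∞]
q=3: [∞, 5, 17]
Optimal cycle mean attained by: cycle 1->3->1, total 4 + (-1), length 2.
Answer: λ = 3/2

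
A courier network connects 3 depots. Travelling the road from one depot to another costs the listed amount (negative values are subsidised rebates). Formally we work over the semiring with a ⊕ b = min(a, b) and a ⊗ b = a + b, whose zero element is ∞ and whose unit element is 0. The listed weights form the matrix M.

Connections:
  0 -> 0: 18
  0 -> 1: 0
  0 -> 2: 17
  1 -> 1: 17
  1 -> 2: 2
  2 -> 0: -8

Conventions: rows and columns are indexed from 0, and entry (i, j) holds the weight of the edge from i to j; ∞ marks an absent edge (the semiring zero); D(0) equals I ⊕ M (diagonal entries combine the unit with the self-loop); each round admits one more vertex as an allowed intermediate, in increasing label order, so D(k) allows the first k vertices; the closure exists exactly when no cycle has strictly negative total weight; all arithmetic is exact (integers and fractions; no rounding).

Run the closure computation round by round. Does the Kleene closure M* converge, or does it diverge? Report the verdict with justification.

D(0):
  [0, 0, 17]
  [∞, 0, 2]
  [-8, ∞, 0]
D(1):
  [0, 0, 17]
  [∞, 0, 2]
  [-8, -8, 0]
Detection: at round 2, diagonal entry (2, 2) turns strictly negative.
Key observation: the cycle 2->0->1->2 has total weight (-8) + 0 + 2, which is strictly negative.
Answer: DIVERGES — negative cycle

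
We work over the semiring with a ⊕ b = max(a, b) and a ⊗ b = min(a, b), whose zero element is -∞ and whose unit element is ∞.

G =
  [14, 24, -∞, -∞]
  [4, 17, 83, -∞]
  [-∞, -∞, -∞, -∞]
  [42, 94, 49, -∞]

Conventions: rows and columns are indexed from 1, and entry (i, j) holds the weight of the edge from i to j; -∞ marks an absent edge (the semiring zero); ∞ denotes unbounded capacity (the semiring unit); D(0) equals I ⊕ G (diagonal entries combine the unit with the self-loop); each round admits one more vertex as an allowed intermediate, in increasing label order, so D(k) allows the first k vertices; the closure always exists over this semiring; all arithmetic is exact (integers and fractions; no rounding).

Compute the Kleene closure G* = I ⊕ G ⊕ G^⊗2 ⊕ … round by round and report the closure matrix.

D(0):
  [∞, 24, -∞, -∞]
  [4, ∞, 83, -∞]
  [-∞, -∞, ∞, -∞]
  [42, 94, 49, ∞]
D(1):
  [∞, 24, -∞, -∞]
  [4, ∞, 83, -∞]
  [-∞, -∞, ∞, -∞]
  [42, 94, 49, ∞]
D(2):
  [∞, 24, 24, -∞]
  [4, ∞, 83, -∞]
  [-∞, -∞, ∞, -∞]
  [42, 94, 83, ∞]
D(3):
  [∞, 24, 24, -∞]
  [4, ∞, 83, -∞]
  [-∞, -∞, ∞, -∞]
  [42, 94, 83, ∞]
D(4):
  [∞, 24, 24, -∞]
  [4, ∞, 83, -∞]
  [-∞, -∞, ∞, -∞]
  [42, 94, 83, ∞]
Answer: G* = [[∞, 24, 24, -∞], [4, ∞, 83, -∞], [-∞, -∞, ∞, -∞], [42, 94, 83, ∞]]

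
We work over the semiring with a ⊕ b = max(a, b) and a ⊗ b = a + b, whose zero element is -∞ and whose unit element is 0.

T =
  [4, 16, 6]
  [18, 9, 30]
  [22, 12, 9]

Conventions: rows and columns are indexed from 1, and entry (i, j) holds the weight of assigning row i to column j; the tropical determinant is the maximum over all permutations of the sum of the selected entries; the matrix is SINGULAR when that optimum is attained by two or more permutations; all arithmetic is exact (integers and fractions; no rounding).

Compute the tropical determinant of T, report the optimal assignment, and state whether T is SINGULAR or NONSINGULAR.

σ = (1, 2, 3): 4 + 9 + 9 = 22
σ = (1, 3, 2): 4 + 30 + 12 = 46
σ = (2, 1, 3): 16 + 18 + 9 = 43
σ = (2, 3, 1): 16 + 30 + 22 = 68
σ = (3, 1, 2): 6 + 18 + 12 = 36
σ = (3, 2, 1): 6 + 9 + 22 = 37
Optimal value attained by: σ = (2, 3, 1).
Answer: det⊕(T) = 68; verdict: NONSINGULAR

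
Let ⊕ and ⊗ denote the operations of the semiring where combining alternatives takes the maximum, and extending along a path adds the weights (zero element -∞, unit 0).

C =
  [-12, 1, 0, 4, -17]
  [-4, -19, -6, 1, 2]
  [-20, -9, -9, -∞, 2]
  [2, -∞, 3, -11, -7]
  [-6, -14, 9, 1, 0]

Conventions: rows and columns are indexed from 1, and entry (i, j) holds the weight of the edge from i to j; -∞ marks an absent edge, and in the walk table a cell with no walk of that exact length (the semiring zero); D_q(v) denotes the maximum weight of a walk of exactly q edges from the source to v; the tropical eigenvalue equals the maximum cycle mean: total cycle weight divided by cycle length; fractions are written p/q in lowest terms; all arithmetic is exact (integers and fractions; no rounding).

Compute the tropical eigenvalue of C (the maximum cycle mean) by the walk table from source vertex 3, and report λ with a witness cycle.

q=0: [-∞, -∞, 0, -∞, -∞]
q=1: [-20, -9, -9, -∞, 2]
q=2: [-4, -12, 11, 3, 2]
q=3: [5, 2, 11, 3, 13]
q=4: [7, 6, 22, 14, 13]
q=5: [16, 13, 22, 14, 24]
Optimal cycle mean attained by: cycle 3->5->3, total 2 + 9, length 2.
Answer: λ = 11/2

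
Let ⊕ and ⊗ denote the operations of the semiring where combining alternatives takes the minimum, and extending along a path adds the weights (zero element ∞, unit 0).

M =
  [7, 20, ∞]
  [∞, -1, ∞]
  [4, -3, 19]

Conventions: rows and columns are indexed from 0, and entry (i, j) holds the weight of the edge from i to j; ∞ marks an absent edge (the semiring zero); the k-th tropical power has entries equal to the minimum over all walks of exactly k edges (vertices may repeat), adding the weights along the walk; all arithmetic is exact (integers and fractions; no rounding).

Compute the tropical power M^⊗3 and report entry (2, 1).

M^⊗2:
  [14, 19, ∞]
  [∞, -2, ∞]
  [11, -4, 38]
M^⊗3:
  [21, 18, ∞]
  [∞, -3, ∞]
  [18, -5, 57]
Key observation: the optimum is the walk 2->1->1->1, with weight (-3) + (-1) + (-1) = -5.
Optimal value attained by: walk 2->1->1->1.
Answer: (M^⊗3)[2][1] = -5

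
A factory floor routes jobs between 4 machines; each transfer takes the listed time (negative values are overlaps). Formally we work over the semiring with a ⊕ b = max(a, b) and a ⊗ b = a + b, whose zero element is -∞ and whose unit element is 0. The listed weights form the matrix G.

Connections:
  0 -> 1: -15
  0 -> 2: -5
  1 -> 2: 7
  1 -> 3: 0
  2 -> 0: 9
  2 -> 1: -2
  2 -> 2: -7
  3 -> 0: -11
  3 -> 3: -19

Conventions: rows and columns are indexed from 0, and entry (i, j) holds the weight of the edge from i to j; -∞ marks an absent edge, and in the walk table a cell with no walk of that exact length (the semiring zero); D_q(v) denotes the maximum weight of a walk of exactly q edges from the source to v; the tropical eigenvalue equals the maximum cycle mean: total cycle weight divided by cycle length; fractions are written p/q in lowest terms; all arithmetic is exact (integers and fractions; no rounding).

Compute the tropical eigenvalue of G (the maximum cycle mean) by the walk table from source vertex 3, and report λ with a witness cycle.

q=0: [-∞, -∞, -∞, 0]
q=1: [-11, -∞, -∞, -19]
q=2: [-30, -26, -16, -38]
q=3: [-7, -18, -19, -26]
q=4: [-10, -21, -11, -18]
Optimal cycle mean attained by: cycle 1->2->1, total 7 + (-2), length 2.
Answer: λ = 5/2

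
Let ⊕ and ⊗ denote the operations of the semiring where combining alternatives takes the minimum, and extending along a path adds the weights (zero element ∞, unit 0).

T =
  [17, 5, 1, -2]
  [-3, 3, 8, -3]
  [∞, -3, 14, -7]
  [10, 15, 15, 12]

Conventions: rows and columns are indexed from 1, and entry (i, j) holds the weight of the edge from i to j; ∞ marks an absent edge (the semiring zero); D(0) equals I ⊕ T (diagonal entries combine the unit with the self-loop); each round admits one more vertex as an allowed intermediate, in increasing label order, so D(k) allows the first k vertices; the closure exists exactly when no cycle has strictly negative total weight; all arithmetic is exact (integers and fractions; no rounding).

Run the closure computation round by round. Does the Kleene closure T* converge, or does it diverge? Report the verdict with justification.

D(0):
  [0, 5, 1, -2]
  [-3, 0, 8, -3]
  [∞, -3, 0, -7]
  [10, 15, 15, 0]
D(1):
  [0, 5, 1, -2]
  [-3, 0, -2, -5]
  [∞, -3, 0, -7]
  [10, 15, 11, 0]
Detection: at round 2, diagonal entry (3, 3) turns strictly negative.
Key observation: the cycle 3->2->1->3 has total weight (-3) + (-3) + 1, which is strictly negative.
Answer: DIVERGES — negative cycle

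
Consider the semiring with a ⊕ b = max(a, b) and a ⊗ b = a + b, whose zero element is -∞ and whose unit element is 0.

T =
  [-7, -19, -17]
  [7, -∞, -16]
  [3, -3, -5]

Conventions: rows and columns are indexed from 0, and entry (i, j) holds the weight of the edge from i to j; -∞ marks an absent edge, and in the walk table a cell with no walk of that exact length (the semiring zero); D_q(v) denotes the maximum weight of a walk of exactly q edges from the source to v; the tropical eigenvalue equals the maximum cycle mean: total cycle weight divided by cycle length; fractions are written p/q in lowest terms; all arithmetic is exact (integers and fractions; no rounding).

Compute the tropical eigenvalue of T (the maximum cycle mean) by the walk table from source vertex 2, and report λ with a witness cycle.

q=0: [-∞, -∞, 0]
q=1: [3, -3, -5]
q=2: [4, -8, -10]
q=3: [-1, -13, -13]
Optimal cycle mean attained by: cycle 0->2->1->0, total (-17) + (-3) + 7, length 3.
Answer: λ = -13/3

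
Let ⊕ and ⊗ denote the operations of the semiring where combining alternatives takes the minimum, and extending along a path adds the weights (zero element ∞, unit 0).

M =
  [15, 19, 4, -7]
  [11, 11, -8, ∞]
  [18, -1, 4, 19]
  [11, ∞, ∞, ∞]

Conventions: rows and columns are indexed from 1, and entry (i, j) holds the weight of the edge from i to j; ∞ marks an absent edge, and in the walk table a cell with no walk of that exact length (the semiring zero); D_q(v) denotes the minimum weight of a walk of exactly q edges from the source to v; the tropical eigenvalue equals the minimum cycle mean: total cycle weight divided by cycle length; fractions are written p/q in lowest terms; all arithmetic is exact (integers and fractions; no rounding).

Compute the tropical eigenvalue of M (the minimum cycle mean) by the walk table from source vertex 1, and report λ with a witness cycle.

q=0: [0, ∞, ∞, ∞]
q=1: [15, 19, 4, -7]
q=2: [4, 3, 8, 8]
q=3: [14, 7, -5, -3]
q=4: [8, -6, -1, 7]
Optimal cycle mean attained by: cycle 2->3->2, total (-8) + (-1), length 2.
Answer: λ = -9/2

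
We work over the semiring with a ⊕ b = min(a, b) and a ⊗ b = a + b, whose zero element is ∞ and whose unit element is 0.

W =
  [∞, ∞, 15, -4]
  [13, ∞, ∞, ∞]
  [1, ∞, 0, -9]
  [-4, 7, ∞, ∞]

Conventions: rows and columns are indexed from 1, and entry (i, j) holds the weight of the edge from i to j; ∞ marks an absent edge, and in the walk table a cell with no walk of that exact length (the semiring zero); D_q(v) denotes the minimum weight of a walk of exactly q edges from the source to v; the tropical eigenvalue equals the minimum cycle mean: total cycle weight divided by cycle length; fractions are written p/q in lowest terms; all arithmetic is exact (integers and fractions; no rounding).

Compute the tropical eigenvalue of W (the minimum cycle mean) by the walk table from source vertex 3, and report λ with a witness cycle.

q=0: [∞, ∞, 0, ∞]
q=1: [1, ∞, 0, -9]
q=2: [-13, -2, 0, -9]
q=3: [-13, -2, 0, -17]
q=4: [-21, -10, 0, -17]
Optimal cycle mean attained by: cycle 1->4->1, total (-4) + (-4), length 2.
Answer: λ = -4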